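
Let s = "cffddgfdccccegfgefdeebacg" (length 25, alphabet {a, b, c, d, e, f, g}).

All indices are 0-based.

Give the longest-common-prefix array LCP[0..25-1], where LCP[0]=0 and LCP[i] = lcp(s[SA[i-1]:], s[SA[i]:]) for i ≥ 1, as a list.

sorted suffixes:
  #0 SA[0]=22  'acg'
  #1 SA[1]=21  'bacg'
  #2 SA[2]=8  'ccccegfgefdeebacg'
  #3 SA[3]=9  'cccegfgefdeebacg'
  #4 SA[4]=10  'ccegfgefdeebacg'
  #5 SA[5]=11  'cegfgefdeebacg'
  #6 SA[6]=0  'cffddgfdccccegfgefdeebacg'
  #7 SA[7]=23  'cg'
  #8 SA[8]=7  'dccccegfgefdeebacg'
  #9 SA[9]=3  'ddgfdccccegfgefdeebacg'
  #10 SA[10]=18  'deebacg'
  #11 SA[11]=4  'dgfdccccegfgefdeebacg'
  #12 SA[12]=20  'ebacg'
  #13 SA[13]=19  'eebacg'
  #14 SA[14]=16  'efdeebacg'
  #15 SA[15]=12  'egfgefdeebacg'
  #16 SA[16]=6  'fdccccegfgefdeebacg'
  #17 SA[17]=2  'fddgfdccccegfgefdeebacg'
  #18 SA[18]=17  'fdeebacg'
  #19 SA[19]=1  'ffddgfdccccegfgefdeebacg'
  #20 SA[20]=14  'fgefdeebacg'
  #21 SA[21]=24  'g'
  #22 SA[22]=15  'gefdeebacg'
  #23 SA[23]=5  'gfdccccegfgefdeebacg'
  #24 SA[24]=13  'gfgefdeebacg'

SA = [22, 21, 8, 9, 10, 11, 0, 23, 7, 3, 18, 4, 20, 19, 16, 12, 6, 2, 17, 1, 14, 24, 15, 5, 13]
rank  pair      lcp
   1  s[22:],s[21:]  0  ''
   2  s[21:],s[8:]  0  ''
   3  s[8:],s[9:]  3  'ccc'
   4  s[9:],s[10:]  2  'cc'
   5  s[10:],s[11:]  1  'c'
   6  s[11:],s[0:]  1  'c'
   7  s[0:],s[23:]  1  'c'
   8  s[23:],s[7:]  0  ''
   9  s[7:],s[3:]  1  'd'
  10  s[3:],s[18:]  1  'd'
  11  s[18:],s[4:]  1  'd'
  12  s[4:],s[20:]  0  ''
  13  s[20:],s[19:]  1  'e'
  14  s[19:],s[16:]  1  'e'
  15  s[16:],s[12:]  1  'e'
  16  s[12:],s[6:]  0  ''
  17  s[6:],s[2:]  2  'fd'
  18  s[2:],s[17:]  2  'fd'
  19  s[17:],s[1:]  1  'f'
  20  s[1:],s[14:]  1  'f'
  21  s[14:],s[24:]  0  ''
  22  s[24:],s[15:]  1  'g'
  23  s[15:],s[5:]  1  'g'
  24  s[5:],s[13:]  2  'gf'

[0, 0, 0, 3, 2, 1, 1, 1, 0, 1, 1, 1, 0, 1, 1, 1, 0, 2, 2, 1, 1, 0, 1, 1, 2]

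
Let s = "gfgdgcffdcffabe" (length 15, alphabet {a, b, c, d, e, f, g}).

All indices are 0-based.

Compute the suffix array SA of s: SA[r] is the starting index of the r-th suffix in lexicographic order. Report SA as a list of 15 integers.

rank→(start, suffix):
  0 → (12, 'abe')
  1 → (13, 'be')
  2 → (9, 'cffabe')
  3 → (5, 'cffdcffabe')
  4 → (8, 'dcffabe')
  5 → (3, 'dgcffdcffabe')
  6 → (14, 'e')
  7 → (11, 'fabe')
  8 → (7, 'fdcffabe')
  9 → (10, 'ffabe')
  10 → (6, 'ffdcffabe')
  11 → (1, 'fgdgcffdcffabe')
  12 → (4, 'gcffdcffabe')
  13 → (2, 'gdgcffdcffabe')
  14 → (0, 'gfgdgcffdcffabe')

[12, 13, 9, 5, 8, 3, 14, 11, 7, 10, 6, 1, 4, 2, 0]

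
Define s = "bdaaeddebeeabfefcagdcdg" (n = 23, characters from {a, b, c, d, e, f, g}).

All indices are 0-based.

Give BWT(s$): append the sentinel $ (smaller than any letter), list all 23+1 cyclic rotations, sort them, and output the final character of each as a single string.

rank  rotation                  last
    0  $bdaaeddebeeabfefcagdcdg  g
    1  aaeddebeeabfefcagdcdg$bd  d
    2  abfefcagdcdg$bdaaeddebee  e
    3  aeddebeeabfefcagdcdg$bda  a
    4  agdcdg$bdaaeddebeeabfefc  c
    5  bdaaeddebeeabfefcagdcdg$  $
    6  beeabfefcagdcdg$bdaaedde  e
    7  bfefcagdcdg$bdaaeddebeea  a
    8  cagdcdg$bdaaeddebeeabfef  f
    9  cdg$bdaaeddebeeabfefcagd  d
   10  daaeddebeeabfefcagdcdg$b  b
   11  dcdg$bdaaeddebeeabfefcag  g
   12  ddebeeabfefcagdcdg$bdaae  e
   13  debeeabfefcagdcdg$bdaaed  d
   14  dg$bdaaeddebeeabfefcagdc  c
   15  eabfefcagdcdg$bdaaeddebe  e
   16  ebeeabfefcagdcdg$bdaaedd  d
   17  eddebeeabfefcagdcdg$bdaa  a
   18  eeabfefcagdcdg$bdaaeddeb  b
   19  efcagdcdg$bdaaeddebeeabf  f
   20  fcagdcdg$bdaaeddebeeabfe  e
   21  fefcagdcdg$bdaaeddebeeab  b
   22  g$bdaaeddebeeabfefcagdcd  d
   23  gdcdg$bdaaeddebeeabfefca  a

gdeac$eafdbgedcedabfebda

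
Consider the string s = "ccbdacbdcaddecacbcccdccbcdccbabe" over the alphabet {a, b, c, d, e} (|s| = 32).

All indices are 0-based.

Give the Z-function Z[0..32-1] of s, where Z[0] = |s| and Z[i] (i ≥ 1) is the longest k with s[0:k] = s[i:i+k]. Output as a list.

[32, 1, 0, 0, 0, 1, 0, 0, 1, 0, 0, 0, 0, 1, 0, 1, 0, 2, 2, 1, 0, 3, 1, 0, 1, 0, 3, 1, 0, 0, 0, 0]

Z[0]=32
i=1: fresh scan; Z[1]=1 grow→box=[1,2)
i=2: fresh scan; Z[2]=0
i=3: fresh scan; Z[3]=0
i=4: fresh scan; Z[4]=0
i=5: fresh scan; Z[5]=1 grow→box=[5,6)
i=6: fresh scan; Z[6]=0
i=7: fresh scan; Z[7]=0
i=8: fresh scan; Z[8]=1 grow→box=[8,9)
i=9: fresh scan; Z[9]=0
i=10: fresh scan; Z[10]=0
i=11: fresh scan; Z[11]=0
i=12: fresh scan; Z[12]=0
i=13: fresh scan; Z[13]=1 grow→box=[13,14)
i=14: fresh scan; Z[14]=0
i=15: fresh scan; Z[15]=1 grow→box=[15,16)
i=16: fresh scan; Z[16]=0
i=17: fresh scan; Z[17]=2 grow→box=[17,19)
i=18: min(r-i=1, Z[1]=1)=1; Z[18]=2 grow→box=[18,20)
i=19: min(r-i=1, Z[1]=1)=1; Z[19]=1
i=20: fresh scan; Z[20]=0
i=21: fresh scan; Z[21]=3 grow→box=[21,24)
i=22: min(r-i=2, Z[1]=1)=1; Z[22]=1
i=23: min(r-i=1, Z[2]=0)=0; Z[23]=0
i=24: fresh scan; Z[24]=1 grow→box=[24,25)
i=25: fresh scan; Z[25]=0
i=26: fresh scan; Z[26]=3 grow→box=[26,29)
i=27: min(r-i=2, Z[1]=1)=1; Z[27]=1
i=28: min(r-i=1, Z[2]=0)=0; Z[28]=0
i=29: fresh scan; Z[29]=0
i=30: fresh scan; Z[30]=0
i=31: fresh scan; Z[31]=0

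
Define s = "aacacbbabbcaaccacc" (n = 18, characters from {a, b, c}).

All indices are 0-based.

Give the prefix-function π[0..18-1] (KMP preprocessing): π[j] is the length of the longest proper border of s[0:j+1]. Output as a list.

[0, 1, 0, 1, 0, 0, 0, 1, 0, 0, 0, 1, 2, 3, 0, 1, 0, 0]

π[0] = 0
j=1 s[j]='a': π[1]=1 (border 'a')
j=2 s[j]='c': k: 1→0; π[2]=0 (border '')
j=3 s[j]='a': π[3]=1 (border 'a')
j=4 s[j]='c': k: 1→0; π[4]=0 (border '')
j=5 s[j]='b': π[5]=0 (border '')
j=6 s[j]='b': π[6]=0 (border '')
j=7 s[j]='a': π[7]=1 (border 'a')
j=8 s[j]='b': k: 1→0; π[8]=0 (border '')
j=9 s[j]='b': π[9]=0 (border '')
j=10 s[j]='c': π[10]=0 (border '')
j=11 s[j]='a': π[11]=1 (border 'a')
j=12 s[j]='a': π[12]=2 (border 'aa')
j=13 s[j]='c': π[13]=3 (border 'aac')
j=14 s[j]='c': k: 3→0; π[14]=0 (border '')
j=15 s[j]='a': π[15]=1 (border 'a')
j=16 s[j]='c': k: 1→0; π[16]=0 (border '')
j=17 s[j]='c': π[17]=0 (border '')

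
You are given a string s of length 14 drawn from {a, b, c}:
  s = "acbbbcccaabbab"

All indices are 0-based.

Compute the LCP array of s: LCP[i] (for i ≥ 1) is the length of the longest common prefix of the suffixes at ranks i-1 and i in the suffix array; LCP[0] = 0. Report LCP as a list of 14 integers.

[0, 1, 2, 1, 0, 1, 1, 2, 2, 1, 0, 1, 1, 2]

rank→(start, suffix):
  0 → (8, 'aabbab')
  1 → (12, 'ab')
  2 → (9, 'abbab')
  3 → (0, 'acbbbcccaabbab')
  4 → (13, 'b')
  5 → (11, 'bab')
  6 → (10, 'bbab')
  7 → (2, 'bbbcccaabbab')
  8 → (3, 'bbcccaabbab')
  9 → (4, 'bcccaabbab')
  10 → (7, 'caabbab')
  11 → (1, 'cbbbcccaabbab')
  12 → (6, 'ccaabbab')
  13 → (5, 'cccaabbab')

SA = [8, 12, 9, 0, 13, 11, 10, 2, 3, 4, 7, 1, 6, 5]
rank  pair      lcp
   1  s[8:],s[12:]  1  'a'
   2  s[12:],s[9:]  2  'ab'
   3  s[9:],s[0:]  1  'a'
   4  s[0:],s[13:]  0  ''
   5  s[13:],s[11:]  1  'b'
   6  s[11:],s[10:]  1  'b'
   7  s[10:],s[2:]  2  'bb'
   8  s[2:],s[3:]  2  'bb'
   9  s[3:],s[4:]  1  'b'
  10  s[4:],s[7:]  0  ''
  11  s[7:],s[1:]  1  'c'
  12  s[1:],s[6:]  1  'c'
  13  s[6:],s[5:]  2  'cc'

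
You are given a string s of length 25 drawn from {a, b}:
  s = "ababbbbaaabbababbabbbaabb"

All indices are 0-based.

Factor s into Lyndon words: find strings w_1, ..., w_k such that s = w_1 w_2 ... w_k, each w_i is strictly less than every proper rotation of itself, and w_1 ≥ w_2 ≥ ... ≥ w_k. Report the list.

["ababbbb", "aaabbababbabbbaabb"]

emit factor 1: 'ababbbb' (i=0, period=7)
emit factor 2: 'aaabbababbabbbaabb' (i=7, period=18)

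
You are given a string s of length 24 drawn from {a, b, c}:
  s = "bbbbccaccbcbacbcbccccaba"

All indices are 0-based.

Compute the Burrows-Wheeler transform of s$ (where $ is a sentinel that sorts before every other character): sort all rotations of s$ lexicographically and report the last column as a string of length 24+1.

rank  rotation                   last
    0  $bbbbccaccbcbacbcbccccaba  a
    1  a$bbbbccaccbcbacbcbccccab  b
    2  aba$bbbbccaccbcbacbcbcccc  c
    3  acbcbccccaba$bbbbccaccbcb  b
    4  accbcbacbcbccccaba$bbbbcc  c
    5  ba$bbbbccaccbcbacbcbcccca  a
    6  bacbcbccccaba$bbbbccaccbc  c
    7  bbbbccaccbcbacbcbccccaba$  $
    8  bbbccaccbcbacbcbccccaba$b  b
    9  bbccaccbcbacbcbccccaba$bb  b
   10  bcbacbcbccccaba$bbbbccacc  c
   11  bcbccccaba$bbbbccaccbcbac  c
   12  bccaccbcbacbcbccccaba$bbb  b
   13  bccccaba$bbbbccaccbcbacbc  c
   14  caba$bbbbccaccbcbacbcbccc  c
   15  caccbcbacbcbccccaba$bbbbc  c
   16  cbacbcbccccaba$bbbbccaccb  b
   17  cbcbacbcbccccaba$bbbbccac  c
   18  cbcbccccaba$bbbbccaccbcba  a
   19  cbccccaba$bbbbccaccbcbacb  b
   20  ccaba$bbbbccaccbcbacbcbcc  c
   21  ccaccbcbacbcbccccaba$bbbb  b
   22  ccbcbacbcbccccaba$bbbbcca  a
   23  cccaba$bbbbccaccbcbacbcbc  c
   24  ccccaba$bbbbccaccbcbacbcb  b

abcbcac$bbccbcccbcabcbacb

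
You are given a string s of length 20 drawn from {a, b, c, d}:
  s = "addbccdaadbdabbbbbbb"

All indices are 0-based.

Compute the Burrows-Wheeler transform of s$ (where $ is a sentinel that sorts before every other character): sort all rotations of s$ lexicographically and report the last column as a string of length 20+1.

rank  rotation               last
    0  $addbccdaadbdabbbbbbb  b
    1  aadbdabbbbbbb$addbccd  d
    2  abbbbbbb$addbccdaadbd  d
    3  adbdabbbbbbb$addbccda  a
    4  addbccdaadbdabbbbbbb$  $
    5  b$addbccdaadbdabbbbbb  b
    6  bb$addbccdaadbdabbbbb  b
    7  bbb$addbccdaadbdabbbb  b
    8  bbbb$addbccdaadbdabbb  b
    9  bbbbb$addbccdaadbdabb  b
   10  bbbbbb$addbccdaadbdab  b
   11  bbbbbbb$addbccdaadbda  a
   12  bccdaadbdabbbbbbb$add  d
   13  bdabbbbbbb$addbccdaad  d
   14  ccdaadbdabbbbbbb$addb  b
   15  cdaadbdabbbbbbb$addbc  c
   16  daadbdabbbbbbb$addbcc  c
   17  dabbbbbbb$addbccdaadb  b
   18  dbccdaadbdabbbbbbb$ad  d
   19  dbdabbbbbbb$addbccdaa  a
   20  ddbccdaadbdabbbbbbb$a  a

bdda$bbbbbbaddbccbdaa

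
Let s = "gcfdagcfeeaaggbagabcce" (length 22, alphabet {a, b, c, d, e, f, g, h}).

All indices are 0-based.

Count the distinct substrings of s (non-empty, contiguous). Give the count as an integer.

rank→(start, suffix):
  0 → (10, 'aaggbagabcce')
  1 → (17, 'abcce')
  2 → (15, 'agabcce')
  3 → (4, 'agcfeeaaggbagabcce')
  4 → (11, 'aggbagabcce')
  5 → (14, 'bagabcce')
  6 → (18, 'bcce')
  7 → (19, 'cce')
  8 → (20, 'ce')
  9 → (1, 'cfdagcfeeaaggbagabcce')
  10 → (6, 'cfeeaaggbagabcce')
  11 → (3, 'dagcfeeaaggbagabcce')
  12 → (21, 'e')
  13 → (9, 'eaaggbagabcce')
  14 → (8, 'eeaaggbagabcce')
  15 → (2, 'fdagcfeeaaggbagabcce')
  16 → (7, 'feeaaggbagabcce')
  17 → (16, 'gabcce')
  18 → (13, 'gbagabcce')
  19 → (0, 'gcfdagcfeeaaggbagabcce')
  20 → (5, 'gcfeeaaggbagabcce')
  21 → (12, 'ggbagabcce')

SA = [10, 17, 15, 4, 11, 14, 18, 19, 20, 1, 6, 3, 21, 9, 8, 2, 7, 16, 13, 0, 5, 12]
[i] adj suffixes → lcp
  [1] 10/17 → 1 ('a')
  [2] 17/15 → 1 ('a')
  [3] 15/4 → 2 ('ag')
  [4] 4/11 → 2 ('ag')
  [5] 11/14 → 0 ('')
  [6] 14/18 → 1 ('b')
  [7] 18/19 → 0 ('')
  [8] 19/20 → 1 ('c')
  [9] 20/1 → 1 ('c')
  [10] 1/6 → 2 ('cf')
  [11] 6/3 → 0 ('')
  [12] 3/21 → 0 ('')
  [13] 21/9 → 1 ('e')
  [14] 9/8 → 1 ('e')
  [15] 8/2 → 0 ('')
  [16] 2/7 → 1 ('f')
  [17] 7/16 → 0 ('')
  [18] 16/13 → 1 ('g')
  [19] 13/0 → 1 ('g')
  [20] 0/5 → 3 ('gcf')
  [21] 5/12 → 1 ('g')

n(n+1)/2 = 22·23/2 = 253
Σ LCP = 0 + 1 + 1 + 2 + 2 + 0 + 1 + 0 + 1 + 1 + 2 + 0 + 0 + 1 + 1 + 0 + 1 + 0 + 1 + 1 + 3 + 1 = 20
distinct = 253 − 20 = 233

233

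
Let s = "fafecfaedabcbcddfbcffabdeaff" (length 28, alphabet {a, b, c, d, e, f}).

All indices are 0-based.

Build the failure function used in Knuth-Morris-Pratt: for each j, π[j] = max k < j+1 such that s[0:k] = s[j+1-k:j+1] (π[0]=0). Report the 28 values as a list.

π[0] = 0
j=1 s[j]='a': π[1]=0 (border '')
j=2 s[j]='f': π[2]=1 (border 'f')
j=3 s[j]='e': k: 1→0; π[3]=0 (border '')
j=4 s[j]='c': π[4]=0 (border '')
j=5 s[j]='f': π[5]=1 (border 'f')
j=6 s[j]='a': π[6]=2 (border 'fa')
j=7 s[j]='e': k: 2→0; π[7]=0 (border '')
j=8 s[j]='d': π[8]=0 (border '')
j=9 s[j]='a': π[9]=0 (border '')
j=10 s[j]='b': π[10]=0 (border '')
j=11 s[j]='c': π[11]=0 (border '')
j=12 s[j]='b': π[12]=0 (border '')
j=13 s[j]='c': π[13]=0 (border '')
j=14 s[j]='d': π[14]=0 (border '')
j=15 s[j]='d': π[15]=0 (border '')
j=16 s[j]='f': π[16]=1 (border 'f')
j=17 s[j]='b': k: 1→0; π[17]=0 (border '')
j=18 s[j]='c': π[18]=0 (border '')
j=19 s[j]='f': π[19]=1 (border 'f')
j=20 s[j]='f': k: 1→0; π[20]=1 (border 'f')
j=21 s[j]='a': π[21]=2 (border 'fa')
j=22 s[j]='b': k: 2→0; π[22]=0 (border '')
j=23 s[j]='d': π[23]=0 (border '')
j=24 s[j]='e': π[24]=0 (border '')
j=25 s[j]='a': π[25]=0 (border '')
j=26 s[j]='f': π[26]=1 (border 'f')
j=27 s[j]='f': k: 1→0; π[27]=1 (border 'f')

[0, 0, 1, 0, 0, 1, 2, 0, 0, 0, 0, 0, 0, 0, 0, 0, 1, 0, 0, 1, 1, 2, 0, 0, 0, 0, 1, 1]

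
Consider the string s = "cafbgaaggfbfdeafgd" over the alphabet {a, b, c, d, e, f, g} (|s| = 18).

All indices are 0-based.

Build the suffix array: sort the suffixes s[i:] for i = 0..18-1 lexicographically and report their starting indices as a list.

[5, 1, 14, 6, 10, 3, 0, 17, 12, 13, 9, 2, 11, 15, 4, 16, 8, 7]

sorted suffixes:
  #0 SA[0]=5  'aaggfbfdeafgd'
  #1 SA[1]=1  'afbgaaggfbfdeafgd'
  #2 SA[2]=14  'afgd'
  #3 SA[3]=6  'aggfbfdeafgd'
  #4 SA[4]=10  'bfdeafgd'
  #5 SA[5]=3  'bgaaggfbfdeafgd'
  #6 SA[6]=0  'cafbgaaggfbfdeafgd'
  #7 SA[7]=17  'd'
  #8 SA[8]=12  'deafgd'
  #9 SA[9]=13  'eafgd'
  #10 SA[10]=9  'fbfdeafgd'
  #11 SA[11]=2  'fbgaaggfbfdeafgd'
  #12 SA[12]=11  'fdeafgd'
  #13 SA[13]=15  'fgd'
  #14 SA[14]=4  'gaaggfbfdeafgd'
  #15 SA[15]=16  'gd'
  #16 SA[16]=8  'gfbfdeafgd'
  #17 SA[17]=7  'ggfbfdeafgd'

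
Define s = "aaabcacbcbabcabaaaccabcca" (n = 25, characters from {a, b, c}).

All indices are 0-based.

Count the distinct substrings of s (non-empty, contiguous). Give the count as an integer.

rank→(start, suffix):
  0 → (24, 'a')
  1 → (0, 'aaabcacbcbabcabaaaccabcca')
  2 → (15, 'aaaccabcca')
  3 → (1, 'aabcacbcbabcabaaaccabcca')
  4 → (16, 'aaccabcca')
  5 → (13, 'abaaaccabcca')
  6 → (10, 'abcabaaaccabcca')
  7 → (2, 'abcacbcbabcabaaaccabcca')
  8 → (20, 'abcca')
  9 → (5, 'acbcbabcabaaaccabcca')
  10 → (17, 'accabcca')
  11 → (14, 'baaaccabcca')
  12 → (9, 'babcabaaaccabcca')
  13 → (11, 'bcabaaaccabcca')
  14 → (3, 'bcacbcbabcabaaaccabcca')
  15 → (7, 'bcbabcabaaaccabcca')
  16 → (21, 'bcca')
  17 → (23, 'ca')
  18 → (12, 'cabaaaccabcca')
  19 → (19, 'cabcca')
  20 → (4, 'cacbcbabcabaaaccabcca')
  21 → (8, 'cbabcabaaaccabcca')
  22 → (6, 'cbcbabcabaaaccabcca')
  23 → (22, 'cca')
  24 → (18, 'ccabcca')

SA = [24, 0, 15, 1, 16, 13, 10, 2, 20, 5, 17, 14, 9, 11, 3, 7, 21, 23, 12, 19, 4, 8, 6, 22, 18]
rank  pair      lcp
   1  s[24:],s[0:]  1  'a'
   2  s[0:],s[15:]  3  'aaa'
   3  s[15:],s[1:]  2  'aa'
   4  s[1:],s[16:]  2  'aa'
   5  s[16:],s[13:]  1  'a'
   6  s[13:],s[10:]  2  'ab'
   7  s[10:],s[2:]  4  'abca'
   8  s[2:],s[20:]  3  'abc'
   9  s[20:],s[5:]  1  'a'
  10  s[5:],s[17:]  2  'ac'
  11  s[17:],s[14:]  0  ''
  12  s[14:],s[9:]  2  'ba'
  13  s[9:],s[11:]  1  'b'
  14  s[11:],s[3:]  3  'bca'
  15  s[3:],s[7:]  2  'bc'
  16  s[7:],s[21:]  2  'bc'
  17  s[21:],s[23:]  0  ''
  18  s[23:],s[12:]  2  'ca'
  19  s[12:],s[19:]  3  'cab'
  20  s[19:],s[4:]  2  'ca'
  21  s[4:],s[8:]  1  'c'
  22  s[8:],s[6:]  2  'cb'
  23  s[6:],s[22:]  1  'c'
  24  s[22:],s[18:]  3  'cca'

n(n+1)/2 = 25·26/2 = 325
Σ LCP = 0 + 1 + 3 + 2 + 2 + 1 + 2 + 4 + 3 + 1 + 2 + 0 + 2 + 1 + 3 + 2 + 2 + 0 + 2 + 3 + 2 + 1 + 2 + 1 + 3 = 45
distinct = 325 − 45 = 280

280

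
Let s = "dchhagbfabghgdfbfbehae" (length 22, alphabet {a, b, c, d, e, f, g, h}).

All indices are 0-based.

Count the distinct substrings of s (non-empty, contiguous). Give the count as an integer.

rank→(start, suffix):
  0 → (8, 'abghgdfbfbehae')
  1 → (20, 'ae')
  2 → (4, 'agbfabghgdfbfbehae')
  3 → (17, 'behae')
  4 → (6, 'bfabghgdfbfbehae')
  5 → (15, 'bfbehae')
  6 → (9, 'bghgdfbfbehae')
  7 → (1, 'chhagbfabghgdfbfbehae')
  8 → (0, 'dchhagbfabghgdfbfbehae')
  9 → (13, 'dfbfbehae')
  10 → (21, 'e')
  11 → (18, 'ehae')
  12 → (7, 'fabghgdfbfbehae')
  13 → (16, 'fbehae')
  14 → (14, 'fbfbehae')
  15 → (5, 'gbfabghgdfbfbehae')
  16 → (12, 'gdfbfbehae')
  17 → (10, 'ghgdfbfbehae')
  18 → (19, 'hae')
  19 → (3, 'hagbfabghgdfbfbehae')
  20 → (11, 'hgdfbfbehae')
  21 → (2, 'hhagbfabghgdfbfbehae')

SA = [8, 20, 4, 17, 6, 15, 9, 1, 0, 13, 21, 18, 7, 16, 14, 5, 12, 10, 19, 3, 11, 2]
[i] adj suffixes → lcp
  [1] 8/20 → 1 ('a')
  [2] 20/4 → 1 ('a')
  [3] 4/17 → 0 ('')
  [4] 17/6 → 1 ('b')
  [5] 6/15 → 2 ('bf')
  [6] 15/9 → 1 ('b')
  [7] 9/1 → 0 ('')
  [8] 1/0 → 0 ('')
  [9] 0/13 → 1 ('d')
  [10] 13/21 → 0 ('')
  [11] 21/18 → 1 ('e')
  [12] 18/7 → 0 ('')
  [13] 7/16 → 1 ('f')
  [14] 16/14 → 2 ('fb')
  [15] 14/5 → 0 ('')
  [16] 5/12 → 1 ('g')
  [17] 12/10 → 1 ('g')
  [18] 10/19 → 0 ('')
  [19] 19/3 → 2 ('ha')
  [20] 3/11 → 1 ('h')
  [21] 11/2 → 1 ('h')

n(n+1)/2 = 22·23/2 = 253
Σ LCP = 0 + 1 + 1 + 0 + 1 + 2 + 1 + 0 + 0 + 1 + 0 + 1 + 0 + 1 + 2 + 0 + 1 + 1 + 0 + 2 + 1 + 1 = 17
distinct = 253 − 17 = 236

236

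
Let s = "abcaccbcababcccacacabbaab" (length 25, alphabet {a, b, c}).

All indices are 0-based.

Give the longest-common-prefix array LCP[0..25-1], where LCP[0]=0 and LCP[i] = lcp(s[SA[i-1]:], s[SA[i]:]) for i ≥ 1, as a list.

rank | idx | suffix
   0 |  22 | aab
   1 |  23 | ab
   2 |   8 | ababcccacacabbaab
   3 |  19 | abbaab
   4 |   0 | abcaccbcababcccacacabbaab
   5 |  10 | abcccacacabbaab
   6 |  17 | acabbaab
   7 |  15 | acacabbaab
   8 |   3 | accbcababcccacacabbaab
   9 |  24 | b
  10 |  21 | baab
  11 |   9 | babcccacacabbaab
  12 |  20 | bbaab
  13 |   6 | bcababcccacacabbaab
  14 |   1 | bcaccbcababcccacacabbaab
  15 |  11 | bcccacacabbaab
  16 |   7 | cababcccacacabbaab
  17 |  18 | cabbaab
  18 |  16 | cacabbaab
  19 |  14 | cacacabbaab
  20 |   2 | caccbcababcccacacabbaab
  21 |   5 | cbcababcccacacabbaab
  22 |  13 | ccacacabbaab
  23 |   4 | ccbcababcccacacabbaab
  24 |  12 | cccacacabbaab

SA = [22, 23, 8, 19, 0, 10, 17, 15, 3, 24, 21, 9, 20, 6, 1, 11, 7, 18, 16, 14, 2, 5, 13, 4, 12]
[i] adj suffixes → lcp
  [1] 22/23 → 1 ('a')
  [2] 23/8 → 2 ('ab')
  [3] 8/19 → 2 ('ab')
  [4] 19/0 → 2 ('ab')
  [5] 0/10 → 3 ('abc')
  [6] 10/17 → 1 ('a')
  [7] 17/15 → 3 ('aca')
  [8] 15/3 → 2 ('ac')
  [9] 3/24 → 0 ('')
  [10] 24/21 → 1 ('b')
  [11] 21/9 → 2 ('ba')
  [12] 9/20 → 1 ('b')
  [13] 20/6 → 1 ('b')
  [14] 6/1 → 3 ('bca')
  [15] 1/11 → 2 ('bc')
  [16] 11/7 → 0 ('')
  [17] 7/18 → 3 ('cab')
  [18] 18/16 → 2 ('ca')
  [19] 16/14 → 4 ('caca')
  [20] 14/2 → 3 ('cac')
  [21] 2/5 → 1 ('c')
  [22] 5/13 → 1 ('c')
  [23] 13/4 → 2 ('cc')
  [24] 4/12 → 2 ('cc')

[0, 1, 2, 2, 2, 3, 1, 3, 2, 0, 1, 2, 1, 1, 3, 2, 0, 3, 2, 4, 3, 1, 1, 2, 2]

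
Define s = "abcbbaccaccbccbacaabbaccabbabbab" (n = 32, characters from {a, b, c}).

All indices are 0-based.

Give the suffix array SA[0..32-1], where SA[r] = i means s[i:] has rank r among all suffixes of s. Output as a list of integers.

rank→(start, suffix):
  0 → (17, 'aabbaccabbabbab')
  1 → (30, 'ab')
  2 → (27, 'abbab')
  3 → (24, 'abbabbab')
  4 → (18, 'abbaccabbabbab')
  5 → (0, 'abcbbaccaccbccbacaabbaccabbabbab')
  6 → (15, 'acaabbaccabbabbab')
  7 → (21, 'accabbabbab')
  8 → (5, 'accaccbccbacaabbaccabbabbab')
  9 → (8, 'accbccbacaabbaccabbabbab')
  10 → (31, 'b')
  11 → (29, 'bab')
  12 → (26, 'babbab')
  13 → (14, 'bacaabbaccabbabbab')
  14 → (20, 'baccabbabbab')
  15 → (4, 'baccaccbccbacaabbaccabbabbab')
  16 → (28, 'bbab')
  17 → (25, 'bbabbab')
  18 → (19, 'bbaccabbabbab')
  19 → (3, 'bbaccaccbccbacaabbaccabbabbab')
  20 → (1, 'bcbbaccaccbccbacaabbaccabbabbab')
  21 → (11, 'bccbacaabbaccabbabbab')
  22 → (16, 'caabbaccabbabbab')
  23 → (23, 'cabbabbab')
  24 → (7, 'caccbccbacaabbaccabbabbab')
  25 → (13, 'cbacaabbaccabbabbab')
  26 → (2, 'cbbaccaccbccbacaabbaccabbabbab')
  27 → (10, 'cbccbacaabbaccabbabbab')
  28 → (22, 'ccabbabbab')
  29 → (6, 'ccaccbccbacaabbaccabbabbab')
  30 → (12, 'ccbacaabbaccabbabbab')
  31 → (9, 'ccbccbacaabbaccabbabbab')

[17, 30, 27, 24, 18, 0, 15, 21, 5, 8, 31, 29, 26, 14, 20, 4, 28, 25, 19, 3, 1, 11, 16, 23, 7, 13, 2, 10, 22, 6, 12, 9]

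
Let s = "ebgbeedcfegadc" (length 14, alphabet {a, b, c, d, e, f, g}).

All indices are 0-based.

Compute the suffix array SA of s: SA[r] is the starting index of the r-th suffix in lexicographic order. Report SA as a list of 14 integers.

rank→(start, suffix):
  0 → (11, 'adc')
  1 → (3, 'beedcfegadc')
  2 → (1, 'bgbeedcfegadc')
  3 → (13, 'c')
  4 → (7, 'cfegadc')
  5 → (12, 'dc')
  6 → (6, 'dcfegadc')
  7 → (0, 'ebgbeedcfegadc')
  8 → (5, 'edcfegadc')
  9 → (4, 'eedcfegadc')
  10 → (9, 'egadc')
  11 → (8, 'fegadc')
  12 → (10, 'gadc')
  13 → (2, 'gbeedcfegadc')

[11, 3, 1, 13, 7, 12, 6, 0, 5, 4, 9, 8, 10, 2]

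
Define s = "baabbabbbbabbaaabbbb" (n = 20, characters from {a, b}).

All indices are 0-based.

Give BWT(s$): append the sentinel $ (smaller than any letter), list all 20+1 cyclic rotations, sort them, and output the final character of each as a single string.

rank  rotation               last
    0  $baabbabbbbabbaaabbbb  b
    1  aaabbbb$baabbabbbbabb  b
    2  aabbabbbbabbaaabbbb$b  b
    3  aabbbb$baabbabbbbabba  a
    4  abbaaabbbb$baabbabbbb  b
    5  abbabbbbabbaaabbbb$ba  a
    6  abbbb$baabbabbbbabbaa  a
    7  abbbbabbaaabbbb$baabb  b
    8  b$baabbabbbbabbaaabbb  b
    9  baaabbbb$baabbabbbbab  b
   10  baabbabbbbabbaaabbbb$  $
   11  babbaaabbbb$baabbabbb  b
   12  babbbbabbaaabbbb$baab  b
   13  bb$baabbabbbbabbaaabb  b
   14  bbaaabbbb$baabbabbbba  a
   15  bbabbaaabbbb$baabbabb  b
   16  bbabbbbabbaaabbbb$baa  a
   17  bbb$baabbabbbbabbaaab  b
   18  bbbabbaaabbbb$baabbab  b
   19  bbbb$baabbabbbbabbaaa  a
   20  bbbbabbaaabbbb$baabba  a

bbbabaabbb$bbbababbaa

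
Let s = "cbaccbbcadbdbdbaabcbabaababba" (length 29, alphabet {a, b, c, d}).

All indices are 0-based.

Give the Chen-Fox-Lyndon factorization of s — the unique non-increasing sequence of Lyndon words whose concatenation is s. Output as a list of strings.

emit factor 1: 'c' (i=0, period=1)
emit factor 2: 'b' (i=1, period=1)
emit factor 3: 'accbbcadbdbdb' (i=2, period=13)
emit factor 4: 'aabcbab' (i=15, period=7)
emit factor 5: 'aababb' (i=22, period=6)
emit factor 6: 'a' (i=28, period=1)

["c", "b", "accbbcadbdbdb", "aabcbab", "aababb", "a"]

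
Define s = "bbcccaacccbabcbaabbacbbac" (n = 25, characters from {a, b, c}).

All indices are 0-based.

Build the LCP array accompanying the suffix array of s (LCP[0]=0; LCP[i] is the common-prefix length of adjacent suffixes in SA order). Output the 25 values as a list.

rank | idx | suffix
   0 |  15 | aabbacbbac
   1 |   5 | aacccbabcbaabbacbbac
   2 |  16 | abbacbbac
   3 |  11 | abcbaabbacbbac
   4 |  23 | ac
   5 |  19 | acbbac
   6 |   6 | acccbabcbaabbacbbac
   7 |  14 | baabbacbbac
   8 |  10 | babcbaabbacbbac
   9 |  22 | bac
  10 |  18 | bacbbac
  11 |  21 | bbac
  12 |  17 | bbacbbac
  13 |   0 | bbcccaacccbabcbaabbacbbac
  14 |  12 | bcbaabbacbbac
  15 |   1 | bcccaacccbabcbaabbacbbac
  16 |  24 | c
  17 |   4 | caacccbabcbaabbacbbac
  18 |  13 | cbaabbacbbac
  19 |   9 | cbabcbaabbacbbac
  20 |  20 | cbbac
  21 |   3 | ccaacccbabcbaabbacbbac
  22 |   8 | ccbabcbaabbacbbac
  23 |   2 | cccaacccbabcbaabbacbbac
  24 |   7 | cccbabcbaabbacbbac

SA = [15, 5, 16, 11, 23, 19, 6, 14, 10, 22, 18, 21, 17, 0, 12, 1, 24, 4, 13, 9, 20, 3, 8, 2, 7]
i: (SA[i-1],SA[i]) lcp shared
  1: (15,5) 2 'aa'
  2: (5,16) 1 'a'
  3: (16,11) 2 'ab'
  4: (11,23) 1 'a'
  5: (23,19) 2 'ac'
  6: (19,6) 2 'ac'
  7: (6,14) 0 ''
  8: (14,10) 2 'ba'
  9: (10,22) 2 'ba'
  10: (22,18) 3 'bac'
  11: (18,21) 1 'b'
  12: (21,17) 4 'bbac'
  13: (17,0) 2 'bb'
  14: (0,12) 1 'b'
  15: (12,1) 2 'bc'
  16: (1,24) 0 ''
  17: (24,4) 1 'c'
  18: (4,13) 1 'c'
  19: (13,9) 3 'cba'
  20: (9,20) 2 'cb'
  21: (20,3) 1 'c'
  22: (3,8) 2 'cc'
  23: (8,2) 2 'cc'
  24: (2,7) 3 'ccc'

[0, 2, 1, 2, 1, 2, 2, 0, 2, 2, 3, 1, 4, 2, 1, 2, 0, 1, 1, 3, 2, 1, 2, 2, 3]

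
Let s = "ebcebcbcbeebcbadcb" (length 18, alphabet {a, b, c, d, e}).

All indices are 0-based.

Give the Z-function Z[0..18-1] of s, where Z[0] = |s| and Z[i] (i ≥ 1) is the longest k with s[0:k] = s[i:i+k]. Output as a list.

[18, 0, 0, 3, 0, 0, 0, 0, 0, 1, 3, 0, 0, 0, 0, 0, 0, 0]

Z[0]=18
i=1: outside box; Z[1]=0
i=2: outside box; Z[2]=0
i=3: outside box; Z[3]=3 grow→box=[3,6)
i=4: min(r-i=2, Z[1]=0)=0; Z[4]=0
i=5: min(r-i=1, Z[2]=0)=0; Z[5]=0
i=6: outside box; Z[6]=0
i=7: outside box; Z[7]=0
i=8: outside box; Z[8]=0
i=9: outside box; Z[9]=1 grow→box=[9,10)
i=10: outside box; Z[10]=3 grow→box=[10,13)
i=11: min(r-i=2, Z[1]=0)=0; Z[11]=0
i=12: min(r-i=1, Z[2]=0)=0; Z[12]=0
i=13: outside box; Z[13]=0
i=14: outside box; Z[14]=0
i=15: outside box; Z[15]=0
i=16: outside box; Z[16]=0
i=17: outside box; Z[17]=0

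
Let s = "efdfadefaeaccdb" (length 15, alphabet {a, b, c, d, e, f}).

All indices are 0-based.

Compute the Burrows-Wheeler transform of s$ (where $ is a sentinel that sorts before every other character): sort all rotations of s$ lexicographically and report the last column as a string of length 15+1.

rank  rotation          last
    0  $efdfadefaeaccdb  b
    1  accdb$efdfadefae  e
    2  adefaeaccdb$efdf  f
    3  aeaccdb$efdfadef  f
    4  b$efdfadefaeaccd  d
    5  ccdb$efdfadefaea  a
    6  cdb$efdfadefaeac  c
    7  db$efdfadefaeacc  c
    8  defaeaccdb$efdfa  a
    9  dfadefaeaccdb$ef  f
   10  eaccdb$efdfadefa  a
   11  efaeaccdb$efdfad  d
   12  efdfadefaeaccdb$  $
   13  fadefaeaccdb$efd  d
   14  faeaccdb$efdfade  e
   15  fdfadefaeaccdb$e  e

beffdaccafad$dee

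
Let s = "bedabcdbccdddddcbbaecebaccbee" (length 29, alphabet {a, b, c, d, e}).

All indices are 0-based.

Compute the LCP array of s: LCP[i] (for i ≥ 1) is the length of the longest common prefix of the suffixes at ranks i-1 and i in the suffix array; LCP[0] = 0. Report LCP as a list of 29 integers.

[0, 1, 1, 0, 2, 1, 1, 2, 1, 2, 0, 2, 1, 2, 1, 2, 1, 0, 1, 1, 1, 2, 3, 4, 0, 1, 1, 1, 1]

rank→(start, suffix):
  0 → (3, 'abcdbccdddddcbbaecebaccbee')
  1 → (23, 'accbee')
  2 → (18, 'aecebaccbee')
  3 → (22, 'baccbee')
  4 → (17, 'baecebaccbee')
  5 → (16, 'bbaecebaccbee')
  6 → (7, 'bccdddddcbbaecebaccbee')
  7 → (4, 'bcdbccdddddcbbaecebaccbee')
  8 → (0, 'bedabcdbccdddddcbbaecebaccbee')
  9 → (26, 'bee')
  10 → (15, 'cbbaecebaccbee')
  11 → (25, 'cbee')
  12 → (24, 'ccbee')
  13 → (8, 'ccdddddcbbaecebaccbee')
  14 → (5, 'cdbccdddddcbbaecebaccbee')
  15 → (9, 'cdddddcbbaecebaccbee')
  16 → (20, 'cebaccbee')
  17 → (2, 'dabcdbccdddddcbbaecebaccbee')
  18 → (6, 'dbccdddddcbbaecebaccbee')
  19 → (14, 'dcbbaecebaccbee')
  20 → (13, 'ddcbbaecebaccbee')
  21 → (12, 'dddcbbaecebaccbee')
  22 → (11, 'ddddcbbaecebaccbee')
  23 → (10, 'dddddcbbaecebaccbee')
  24 → (28, 'e')
  25 → (21, 'ebaccbee')
  26 → (19, 'ecebaccbee')
  27 → (1, 'edabcdbccdddddcbbaecebaccbee')
  28 → (27, 'ee')

SA = [3, 23, 18, 22, 17, 16, 7, 4, 0, 26, 15, 25, 24, 8, 5, 9, 20, 2, 6, 14, 13, 12, 11, 10, 28, 21, 19, 1, 27]
i: (SA[i-1],SA[i]) lcp shared
  1: (3,23) 1 'a'
  2: (23,18) 1 'a'
  3: (18,22) 0 ''
  4: (22,17) 2 'ba'
  5: (17,16) 1 'b'
  6: (16,7) 1 'b'
  7: (7,4) 2 'bc'
  8: (4,0) 1 'b'
  9: (0,26) 2 'be'
  10: (26,15) 0 ''
  11: (15,25) 2 'cb'
  12: (25,24) 1 'c'
  13: (24,8) 2 'cc'
  14: (8,5) 1 'c'
  15: (5,9) 2 'cd'
  16: (9,20) 1 'c'
  17: (20,2) 0 ''
  18: (2,6) 1 'd'
  19: (6,14) 1 'd'
  20: (14,13) 1 'd'
  21: (13,12) 2 'dd'
  22: (12,11) 3 'ddd'
  23: (11,10) 4 'dddd'
  24: (10,28) 0 ''
  25: (28,21) 1 'e'
  26: (21,19) 1 'e'
  27: (19,1) 1 'e'
  28: (1,27) 1 'e'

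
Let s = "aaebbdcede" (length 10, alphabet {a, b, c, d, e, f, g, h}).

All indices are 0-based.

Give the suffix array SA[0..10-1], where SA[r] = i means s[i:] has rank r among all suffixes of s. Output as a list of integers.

[0, 1, 3, 4, 6, 5, 8, 9, 2, 7]

sorted suffixes:
  #0 SA[0]=0  'aaebbdcede'
  #1 SA[1]=1  'aebbdcede'
  #2 SA[2]=3  'bbdcede'
  #3 SA[3]=4  'bdcede'
  #4 SA[4]=6  'cede'
  #5 SA[5]=5  'dcede'
  #6 SA[6]=8  'de'
  #7 SA[7]=9  'e'
  #8 SA[8]=2  'ebbdcede'
  #9 SA[9]=7  'ede'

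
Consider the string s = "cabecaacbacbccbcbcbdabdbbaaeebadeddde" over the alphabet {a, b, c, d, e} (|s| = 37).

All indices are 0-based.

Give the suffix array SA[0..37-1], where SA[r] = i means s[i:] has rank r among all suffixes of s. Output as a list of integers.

sorted suffixes:
  #0 SA[0]=5  'aacbacbccbcbcbdabdbbaaeebadeddde'
  #1 SA[1]=25  'aaeebadeddde'
  #2 SA[2]=20  'abdbbaaeebadeddde'
  #3 SA[3]=1  'abecaacbacbccbcbcbdabdbbaaeebadeddde'
  #4 SA[4]=6  'acbacbccbcbcbdabdbbaaeebadeddde'
  #5 SA[5]=9  'acbccbcbcbdabdbbaaeebadeddde'
  #6 SA[6]=30  'adeddde'
  #7 SA[7]=26  'aeebadeddde'
  #8 SA[8]=24  'baaeebadeddde'
  #9 SA[9]=8  'bacbccbcbcbdabdbbaaeebadeddde'
  #10 SA[10]=29  'badeddde'
  #11 SA[11]=23  'bbaaeebadeddde'
  #12 SA[12]=14  'bcbcbdabdbbaaeebadeddde'
  #13 SA[13]=16  'bcbdabdbbaaeebadeddde'
  #14 SA[14]=11  'bccbcbcbdabdbbaaeebadeddde'
  #15 SA[15]=18  'bdabdbbaaeebadeddde'
  #16 SA[16]=21  'bdbbaaeebadeddde'
  #17 SA[17]=2  'becaacbacbccbcbcbdabdbbaaeebadeddde'
  #18 SA[18]=4  'caacbacbccbcbcbdabdbbaaeebadeddde'
  #19 SA[19]=0  'cabecaacbacbccbcbcbdabdbbaaeebadeddde'
  #20 SA[20]=7  'cbacbccbcbcbdabdbbaaeebadeddde'
  #21 SA[21]=13  'cbcbcbdabdbbaaeebadeddde'
  #22 SA[22]=15  'cbcbdabdbbaaeebadeddde'
  #23 SA[23]=10  'cbccbcbcbdabdbbaaeebadeddde'
  #24 SA[24]=17  'cbdabdbbaaeebadeddde'
  #25 SA[25]=12  'ccbcbcbdabdbbaaeebadeddde'
  #26 SA[26]=19  'dabdbbaaeebadeddde'
  #27 SA[27]=22  'dbbaaeebadeddde'
  #28 SA[28]=33  'ddde'
  #29 SA[29]=34  'dde'
  #30 SA[30]=35  'de'
  #31 SA[31]=31  'deddde'
  #32 SA[32]=36  'e'
  #33 SA[33]=28  'ebadeddde'
  #34 SA[34]=3  'ecaacbacbccbcbcbdabdbbaaeebadeddde'
  #35 SA[35]=32  'eddde'
  #36 SA[36]=27  'eebadeddde'

[5, 25, 20, 1, 6, 9, 30, 26, 24, 8, 29, 23, 14, 16, 11, 18, 21, 2, 4, 0, 7, 13, 15, 10, 17, 12, 19, 22, 33, 34, 35, 31, 36, 28, 3, 32, 27]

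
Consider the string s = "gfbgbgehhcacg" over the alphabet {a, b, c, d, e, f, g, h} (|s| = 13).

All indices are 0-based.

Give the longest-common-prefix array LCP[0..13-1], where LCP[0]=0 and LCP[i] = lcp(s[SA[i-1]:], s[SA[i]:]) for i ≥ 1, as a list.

[0, 0, 2, 0, 1, 0, 0, 0, 1, 1, 1, 0, 1]

rank | idx | suffix
   0 |  10 | acg
   1 |   2 | bgbgehhcacg
   2 |   4 | bgehhcacg
   3 |   9 | cacg
   4 |  11 | cg
   5 |   6 | ehhcacg
   6 |   1 | fbgbgehhcacg
   7 |  12 | g
   8 |   3 | gbgehhcacg
   9 |   5 | gehhcacg
  10 |   0 | gfbgbgehhcacg
  11 |   8 | hcacg
  12 |   7 | hhcacg

SA = [10, 2, 4, 9, 11, 6, 1, 12, 3, 5, 0, 8, 7]
i: (SA[i-1],SA[i]) lcp shared
  1: (10,2) 0 ''
  2: (2,4) 2 'bg'
  3: (4,9) 0 ''
  4: (9,11) 1 'c'
  5: (11,6) 0 ''
  6: (6,1) 0 ''
  7: (1,12) 0 ''
  8: (12,3) 1 'g'
  9: (3,5) 1 'g'
  10: (5,0) 1 'g'
  11: (0,8) 0 ''
  12: (8,7) 1 'h'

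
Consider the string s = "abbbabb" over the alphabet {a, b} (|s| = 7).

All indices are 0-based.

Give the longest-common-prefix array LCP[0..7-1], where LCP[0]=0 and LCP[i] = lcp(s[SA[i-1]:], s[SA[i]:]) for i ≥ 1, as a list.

[0, 3, 0, 1, 1, 2, 2]

rank→(start, suffix):
  0 → (4, 'abb')
  1 → (0, 'abbbabb')
  2 → (6, 'b')
  3 → (3, 'babb')
  4 → (5, 'bb')
  5 → (2, 'bbabb')
  6 → (1, 'bbbabb')

SA = [4, 0, 6, 3, 5, 2, 1]
i: (SA[i-1],SA[i]) lcp shared
  1: (4,0) 3 'abb'
  2: (0,6) 0 ''
  3: (6,3) 1 'b'
  4: (3,5) 1 'b'
  5: (5,2) 2 'bb'
  6: (2,1) 2 'bb'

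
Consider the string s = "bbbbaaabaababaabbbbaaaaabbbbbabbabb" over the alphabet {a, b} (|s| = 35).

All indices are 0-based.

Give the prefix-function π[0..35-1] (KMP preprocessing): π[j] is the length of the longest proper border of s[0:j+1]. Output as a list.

[0, 1, 2, 3, 0, 0, 0, 1, 0, 0, 1, 0, 1, 0, 0, 1, 2, 3, 4, 5, 6, 7, 0, 0, 1, 2, 3, 4, 4, 5, 1, 2, 0, 1, 2]

π[0] = 0
j=1 s[j]='b': π[1]=1 (border 'b')
j=2 s[j]='b': π[2]=2 (border 'bb')
j=3 s[j]='b': π[3]=3 (border 'bbb')
j=4 s[j]='a': k: 3→2→1→0; π[4]=0 (border '')
j=5 s[j]='a': π[5]=0 (border '')
j=6 s[j]='a': π[6]=0 (border '')
j=7 s[j]='b': π[7]=1 (border 'b')
j=8 s[j]='a': k: 1→0; π[8]=0 (border '')
j=9 s[j]='a': π[9]=0 (border '')
j=10 s[j]='b': π[10]=1 (border 'b')
j=11 s[j]='a': k: 1→0; π[11]=0 (border '')
j=12 s[j]='b': π[12]=1 (border 'b')
j=13 s[j]='a': k: 1→0; π[13]=0 (border '')
j=14 s[j]='a': π[14]=0 (border '')
j=15 s[j]='b': π[15]=1 (border 'b')
j=16 s[j]='b': π[16]=2 (border 'bb')
j=17 s[j]='b': π[17]=3 (border 'bbb')
j=18 s[j]='b': π[18]=4 (border 'bbbb')
j=19 s[j]='a': π[19]=5 (border 'bbbba')
j=20 s[j]='a': π[20]=6 (border 'bbbbaa')
j=21 s[j]='a': π[21]=7 (border 'bbbbaaa')
j=22 s[j]='a': k: 7→0; π[22]=0 (border '')
j=23 s[j]='a': π[23]=0 (border '')
j=24 s[j]='b': π[24]=1 (border 'b')
j=25 s[j]='b': π[25]=2 (border 'bb')
j=26 s[j]='b': π[26]=3 (border 'bbb')
j=27 s[j]='b': π[27]=4 (border 'bbbb')
j=28 s[j]='b': k: 4→3; π[28]=4 (border 'bbbb')
j=29 s[j]='a': π[29]=5 (border 'bbbba')
j=30 s[j]='b': k: 5→0; π[30]=1 (border 'b')
j=31 s[j]='b': π[31]=2 (border 'bb')
j=32 s[j]='a': k: 2→1→0; π[32]=0 (border '')
j=33 s[j]='b': π[33]=1 (border 'b')
j=34 s[j]='b': π[34]=2 (border 'bb')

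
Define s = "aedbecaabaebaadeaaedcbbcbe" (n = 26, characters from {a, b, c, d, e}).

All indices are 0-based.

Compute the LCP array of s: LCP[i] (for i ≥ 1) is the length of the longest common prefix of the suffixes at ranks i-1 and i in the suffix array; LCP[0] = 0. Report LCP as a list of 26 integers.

rank | idx | suffix
   0 |   6 | aabaebaadeaaedcbbcbe
   1 |  12 | aadeaaedcbbcbe
   2 |  16 | aaedcbbcbe
   3 |   7 | abaebaadeaaedcbbcbe
   4 |  13 | adeaaedcbbcbe
   5 |   9 | aebaadeaaedcbbcbe
   6 |   0 | aedbecaabaebaadeaaedcbbcbe
   7 |  17 | aedcbbcbe
   8 |  11 | baadeaaedcbbcbe
   9 |   8 | baebaadeaaedcbbcbe
  10 |  21 | bbcbe
  11 |  22 | bcbe
  12 |  24 | be
  13 |   3 | becaabaebaadeaaedcbbcbe
  14 |   5 | caabaebaadeaaedcbbcbe
  15 |  20 | cbbcbe
  16 |  23 | cbe
  17 |   2 | dbecaabaebaadeaaedcbbcbe
  18 |  19 | dcbbcbe
  19 |  14 | deaaedcbbcbe
  20 |  25 | e
  21 |  15 | eaaedcbbcbe
  22 |  10 | ebaadeaaedcbbcbe
  23 |   4 | ecaabaebaadeaaedcbbcbe
  24 |   1 | edbecaabaebaadeaaedcbbcbe
  25 |  18 | edcbbcbe

SA = [6, 12, 16, 7, 13, 9, 0, 17, 11, 8, 21, 22, 24, 3, 5, 20, 23, 2, 19, 14, 25, 15, 10, 4, 1, 18]
[i] adj suffixes → lcp
  [1] 6/12 → 2 ('aa')
  [2] 12/16 → 2 ('aa')
  [3] 16/7 → 1 ('a')
  [4] 7/13 → 1 ('a')
  [5] 13/9 → 1 ('a')
  [6] 9/0 → 2 ('ae')
  [7] 0/17 → 3 ('aed')
  [8] 17/11 → 0 ('')
  [9] 11/8 → 2 ('ba')
  [10] 8/21 → 1 ('b')
  [11] 21/22 → 1 ('b')
  [12] 22/24 → 1 ('b')
  [13] 24/3 → 2 ('be')
  [14] 3/5 → 0 ('')
  [15] 5/20 → 1 ('c')
  [16] 20/23 → 2 ('cb')
  [17] 23/2 → 0 ('')
  [18] 2/19 → 1 ('d')
  [19] 19/14 → 1 ('d')
  [20] 14/25 → 0 ('')
  [21] 25/15 → 1 ('e')
  [22] 15/10 → 1 ('e')
  [23] 10/4 → 1 ('e')
  [24] 4/1 → 1 ('e')
  [25] 1/18 → 2 ('ed')

[0, 2, 2, 1, 1, 1, 2, 3, 0, 2, 1, 1, 1, 2, 0, 1, 2, 0, 1, 1, 0, 1, 1, 1, 1, 2]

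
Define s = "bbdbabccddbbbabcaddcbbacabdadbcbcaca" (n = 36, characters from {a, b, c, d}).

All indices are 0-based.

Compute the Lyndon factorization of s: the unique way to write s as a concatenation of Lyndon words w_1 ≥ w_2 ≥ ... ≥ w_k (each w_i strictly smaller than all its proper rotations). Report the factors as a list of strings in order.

emit factor 1: 'bbd' (i=0, period=3)
emit factor 2: 'b' (i=3, period=1)
emit factor 3: 'abccddbbb' (i=4, period=9)
emit factor 4: 'abcaddcbbacabdadbcbcac' (i=13, period=22)
emit factor 5: 'a' (i=35, period=1)

["bbd", "b", "abccddbbb", "abcaddcbbacabdadbcbcac", "a"]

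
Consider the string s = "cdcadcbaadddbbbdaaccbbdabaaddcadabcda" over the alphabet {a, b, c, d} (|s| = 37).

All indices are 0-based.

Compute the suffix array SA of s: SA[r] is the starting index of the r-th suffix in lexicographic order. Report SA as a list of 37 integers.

sorted suffixes:
  #0 SA[0]=36  'a'
  #1 SA[1]=16  'aaccbbdabaaddcadabcda'
  #2 SA[2]=25  'aaddcadabcda'
  #3 SA[3]=7  'aadddbbbdaaccbbdabaaddcadabcda'
  #4 SA[4]=23  'abaaddcadabcda'
  #5 SA[5]=32  'abcda'
  #6 SA[6]=17  'accbbdabaaddcadabcda'
  #7 SA[7]=30  'adabcda'
  #8 SA[8]=3  'adcbaadddbbbdaaccbbdabaaddcadabcda'
  #9 SA[9]=26  'addcadabcda'
  #10 SA[10]=8  'adddbbbdaaccbbdabaaddcadabcda'
  #11 SA[11]=24  'baaddcadabcda'
  #12 SA[12]=6  'baadddbbbdaaccbbdabaaddcadabcda'
  #13 SA[13]=12  'bbbdaaccbbdabaaddcadabcda'
  #14 SA[14]=13  'bbdaaccbbdabaaddcadabcda'
  #15 SA[15]=20  'bbdabaaddcadabcda'
  #16 SA[16]=33  'bcda'
  #17 SA[17]=14  'bdaaccbbdabaaddcadabcda'
  #18 SA[18]=21  'bdabaaddcadabcda'
  #19 SA[19]=29  'cadabcda'
  #20 SA[20]=2  'cadcbaadddbbbdaaccbbdabaaddcadabcda'
  #21 SA[21]=5  'cbaadddbbbdaaccbbdabaaddcadabcda'
  #22 SA[22]=19  'cbbdabaaddcadabcda'
  #23 SA[23]=18  'ccbbdabaaddcadabcda'
  #24 SA[24]=34  'cda'
  #25 SA[25]=0  'cdcadcbaadddbbbdaaccbbdabaaddcadabcda'
  #26 SA[26]=35  'da'
  #27 SA[27]=15  'daaccbbdabaaddcadabcda'
  #28 SA[28]=22  'dabaaddcadabcda'
  #29 SA[29]=31  'dabcda'
  #30 SA[30]=11  'dbbbdaaccbbdabaaddcadabcda'
  #31 SA[31]=28  'dcadabcda'
  #32 SA[32]=1  'dcadcbaadddbbbdaaccbbdabaaddcadabcda'
  #33 SA[33]=4  'dcbaadddbbbdaaccbbdabaaddcadabcda'
  #34 SA[34]=10  'ddbbbdaaccbbdabaaddcadabcda'
  #35 SA[35]=27  'ddcadabcda'
  #36 SA[36]=9  'dddbbbdaaccbbdabaaddcadabcda'

[36, 16, 25, 7, 23, 32, 17, 30, 3, 26, 8, 24, 6, 12, 13, 20, 33, 14, 21, 29, 2, 5, 19, 18, 34, 0, 35, 15, 22, 31, 11, 28, 1, 4, 10, 27, 9]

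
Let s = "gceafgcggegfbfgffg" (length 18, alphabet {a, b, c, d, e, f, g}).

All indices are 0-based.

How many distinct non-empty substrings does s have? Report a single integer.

155

rank→(start, suffix):
  0 → (3, 'afgcggegfbfgffg')
  1 → (12, 'bfgffg')
  2 → (1, 'ceafgcggegfbfgffg')
  3 → (6, 'cggegfbfgffg')
  4 → (2, 'eafgcggegfbfgffg')
  5 → (9, 'egfbfgffg')
  6 → (11, 'fbfgffg')
  7 → (15, 'ffg')
  8 → (16, 'fg')
  9 → (4, 'fgcggegfbfgffg')
  10 → (13, 'fgffg')
  11 → (17, 'g')
  12 → (0, 'gceafgcggegfbfgffg')
  13 → (5, 'gcggegfbfgffg')
  14 → (8, 'gegfbfgffg')
  15 → (10, 'gfbfgffg')
  16 → (14, 'gffg')
  17 → (7, 'ggegfbfgffg')

SA = [3, 12, 1, 6, 2, 9, 11, 15, 16, 4, 13, 17, 0, 5, 8, 10, 14, 7]
i: (SA[i-1],SA[i]) lcp shared
  1: (3,12) 0 ''
  2: (12,1) 0 ''
  3: (1,6) 1 'c'
  4: (6,2) 0 ''
  5: (2,9) 1 'e'
  6: (9,11) 0 ''
  7: (11,15) 1 'f'
  8: (15,16) 1 'f'
  9: (16,4) 2 'fg'
  10: (4,13) 2 'fg'
  11: (13,17) 0 ''
  12: (17,0) 1 'g'
  13: (0,5) 2 'gc'
  14: (5,8) 1 'g'
  15: (8,10) 1 'g'
  16: (10,14) 2 'gf'
  17: (14,7) 1 'g'

n(n+1)/2 = 18·19/2 = 171
Σ LCP = 0 + 0 + 0 + 1 + 0 + 1 + 0 + 1 + 1 + 2 + 2 + 0 + 1 + 2 + 1 + 1 + 2 + 1 = 16
distinct = 171 − 16 = 155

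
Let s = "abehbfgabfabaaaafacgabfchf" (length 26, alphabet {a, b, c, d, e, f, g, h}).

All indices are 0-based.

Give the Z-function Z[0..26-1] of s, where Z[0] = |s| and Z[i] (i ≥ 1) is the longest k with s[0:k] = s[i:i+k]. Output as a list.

[26, 0, 0, 0, 0, 0, 0, 2, 0, 0, 2, 0, 1, 1, 1, 1, 0, 1, 0, 0, 2, 0, 0, 0, 0, 0]

Z[0]=26
i=1: fresh scan; Z[1]=0
i=2: fresh scan; Z[2]=0
i=3: fresh scan; Z[3]=0
i=4: fresh scan; Z[4]=0
i=5: fresh scan; Z[5]=0
i=6: fresh scan; Z[6]=0
i=7: fresh scan; Z[7]=2 scan→box=[7,9)
i=8: min(r-i=1, Z[1]=0)=0; Z[8]=0
i=9: fresh scan; Z[9]=0
i=10: fresh scan; Z[10]=2 scan→box=[10,12)
i=11: min(r-i=1, Z[1]=0)=0; Z[11]=0
i=12: fresh scan; Z[12]=1 scan→box=[12,13)
i=13: fresh scan; Z[13]=1 scan→box=[13,14)
i=14: fresh scan; Z[14]=1 scan→box=[14,15)
i=15: fresh scan; Z[15]=1 scan→box=[15,16)
i=16: fresh scan; Z[16]=0
i=17: fresh scan; Z[17]=1 scan→box=[17,18)
i=18: fresh scan; Z[18]=0
i=19: fresh scan; Z[19]=0
i=20: fresh scan; Z[20]=2 scan→box=[20,22)
i=21: min(r-i=1, Z[1]=0)=0; Z[21]=0
i=22: fresh scan; Z[22]=0
i=23: fresh scan; Z[23]=0
i=24: fresh scan; Z[24]=0
i=25: fresh scan; Z[25]=0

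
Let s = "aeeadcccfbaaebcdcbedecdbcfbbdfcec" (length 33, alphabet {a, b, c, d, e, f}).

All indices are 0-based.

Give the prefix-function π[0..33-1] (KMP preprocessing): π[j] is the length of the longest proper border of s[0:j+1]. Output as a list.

[0, 0, 0, 1, 0, 0, 0, 0, 0, 0, 1, 1, 2, 0, 0, 0, 0, 0, 0, 0, 0, 0, 0, 0, 0, 0, 0, 0, 0, 0, 0, 0, 0]

π[0] = 0
j=1 s[j]='e': π[1]=0 (border '')
j=2 s[j]='e': π[2]=0 (border '')
j=3 s[j]='a': π[3]=1 (border 'a')
j=4 s[j]='d': k: 1→0; π[4]=0 (border '')
j=5 s[j]='c': π[5]=0 (border '')
j=6 s[j]='c': π[6]=0 (border '')
j=7 s[j]='c': π[7]=0 (border '')
j=8 s[j]='f': π[8]=0 (border '')
j=9 s[j]='b': π[9]=0 (border '')
j=10 s[j]='a': π[10]=1 (border 'a')
j=11 s[j]='a': k: 1→0; π[11]=1 (border 'a')
j=12 s[j]='e': π[12]=2 (border 'ae')
j=13 s[j]='b': k: 2→0; π[13]=0 (border '')
j=14 s[j]='c': π[14]=0 (border '')
j=15 s[j]='d': π[15]=0 (border '')
j=16 s[j]='c': π[16]=0 (border '')
j=17 s[j]='b': π[17]=0 (border '')
j=18 s[j]='e': π[18]=0 (border '')
j=19 s[j]='d': π[19]=0 (border '')
j=20 s[j]='e': π[20]=0 (border '')
j=21 s[j]='c': π[21]=0 (border '')
j=22 s[j]='d': π[22]=0 (border '')
j=23 s[j]='b': π[23]=0 (border '')
j=24 s[j]='c': π[24]=0 (border '')
j=25 s[j]='f': π[25]=0 (border '')
j=26 s[j]='b': π[26]=0 (border '')
j=27 s[j]='b': π[27]=0 (border '')
j=28 s[j]='d': π[28]=0 (border '')
j=29 s[j]='f': π[29]=0 (border '')
j=30 s[j]='c': π[30]=0 (border '')
j=31 s[j]='e': π[31]=0 (border '')
j=32 s[j]='c': π[32]=0 (border '')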